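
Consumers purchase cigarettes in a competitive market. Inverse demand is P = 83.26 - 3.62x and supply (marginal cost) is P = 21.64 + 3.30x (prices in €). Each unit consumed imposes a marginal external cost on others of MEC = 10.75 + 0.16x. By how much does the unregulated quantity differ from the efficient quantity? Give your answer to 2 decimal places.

Market equilibrium (private): 21.64 + 3.30x = 83.26 - 3.62x → x_m = 8.9046.
Social marginal benefit = demand − MEC = 72.51 - 3.78x.
Set SMB = MC: 72.51 - 3.78x = 21.64 + 3.30x → x* = 7.1850.
Gap = |8.9046 − 7.1850| = 1.7196.

1.72 units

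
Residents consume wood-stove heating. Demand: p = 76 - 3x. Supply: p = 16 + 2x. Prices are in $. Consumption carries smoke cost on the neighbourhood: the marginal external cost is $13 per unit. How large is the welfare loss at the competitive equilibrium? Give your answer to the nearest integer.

DWL = $17

Market equilibrium (private): 16 + 2x = 76 - 3x → x_m = 12.0000.
Social marginal benefit = demand − MEC = 63 - 3x.
Set SMB = MC: 63 - 3x = 16 + 2x → x* = 9.4000.
Height of the DWL triangle at x_m is MC(x_m) − SMB(x_m) = MEC(x_m) = 13.0000.
DWL = ½ × 2.6000 × 13.0000 = 16.9000.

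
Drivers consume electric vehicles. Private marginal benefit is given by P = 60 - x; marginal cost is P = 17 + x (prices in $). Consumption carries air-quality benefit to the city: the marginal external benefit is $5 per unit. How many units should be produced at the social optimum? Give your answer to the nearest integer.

Social marginal benefit = demand + MEB = 65 - x.
Set SMB = MC: 65 - x = 17 + x → x* = 24.0000.

x* = 24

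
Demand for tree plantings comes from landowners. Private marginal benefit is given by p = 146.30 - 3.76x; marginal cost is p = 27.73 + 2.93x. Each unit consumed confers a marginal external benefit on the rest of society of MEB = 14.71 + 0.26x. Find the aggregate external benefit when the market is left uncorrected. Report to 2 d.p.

301.55

Market equilibrium (private): 27.73 + 2.93x = 146.30 - 3.76x → x_m = 17.7235.
Total external benefit = ∫₀^{x_m} (14.71 + 0.26x) dx = 14.71×17.7235 + ½×0.26×17.7235² = 301.5486.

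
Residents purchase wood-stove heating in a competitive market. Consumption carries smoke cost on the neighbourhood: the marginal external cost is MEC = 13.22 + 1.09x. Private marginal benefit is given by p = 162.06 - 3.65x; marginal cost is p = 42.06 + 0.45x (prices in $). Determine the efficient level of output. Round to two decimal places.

Social marginal benefit = demand − MEC = 148.84 - 4.74x.
Set SMB = MC: 148.84 - 4.74x = 42.06 + 0.45x → x* = 20.5742.

x* = 20.57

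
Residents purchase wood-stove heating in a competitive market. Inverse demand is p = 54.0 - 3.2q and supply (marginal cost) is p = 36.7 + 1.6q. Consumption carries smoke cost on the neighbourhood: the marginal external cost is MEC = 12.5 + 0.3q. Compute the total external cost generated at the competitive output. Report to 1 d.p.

Market equilibrium (private): 36.7 + 1.6q = 54.0 - 3.2q → q_m = 3.6042.
Total external cost = ∫₀^{q_m} (12.5 + 0.3q) dq = 12.5×3.6042 + ½×0.3×3.6042² = 47.0010.

47.0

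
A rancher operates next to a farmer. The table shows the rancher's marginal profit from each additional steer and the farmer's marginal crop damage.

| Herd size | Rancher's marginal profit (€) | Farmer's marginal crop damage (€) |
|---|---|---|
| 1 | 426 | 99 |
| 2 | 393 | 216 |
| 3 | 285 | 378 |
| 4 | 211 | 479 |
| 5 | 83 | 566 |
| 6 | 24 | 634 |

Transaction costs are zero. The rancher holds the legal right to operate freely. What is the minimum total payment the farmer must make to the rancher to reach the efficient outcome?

€603

Left alone the rancher would choose level 6 (marginal profit stays positive).
Efficient level: k* = 2 (marginal profit ≥ marginal crop damage through 2).
The farmer must at least cover the rancher's forgone profit from cutting 6→2: 285 + 211 + 83 + 24 = 603.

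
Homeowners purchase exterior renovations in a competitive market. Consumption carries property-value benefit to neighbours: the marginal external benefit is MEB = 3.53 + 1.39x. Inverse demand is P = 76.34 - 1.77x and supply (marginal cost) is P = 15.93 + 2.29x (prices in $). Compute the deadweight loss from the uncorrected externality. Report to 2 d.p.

DWL = $109.78

Market equilibrium (private): 15.93 + 2.29x = 76.34 - 1.77x → x_m = 14.8793.
Social marginal benefit = demand + MEB = 79.87 - 0.38x.
Set SMB = MC: 79.87 - 0.38x = 15.93 + 2.29x → x* = 23.9476.
The loss is the area between SMB and MC from x* to x_m; with linear curves that's a triangle of height MEB(x_m).
DWL = ½ × 9.0683 × 24.2122 = 109.7817.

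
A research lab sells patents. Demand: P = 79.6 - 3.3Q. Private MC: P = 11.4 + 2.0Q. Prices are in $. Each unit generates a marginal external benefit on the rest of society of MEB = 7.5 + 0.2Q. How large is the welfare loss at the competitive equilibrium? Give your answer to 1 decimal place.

Market equilibrium (private): 11.4 + 2.0Q = 79.6 - 3.3Q → Q_m = 12.8679.
Social marginal cost = private MC − MEB = 3.9 + 1.8Q.
Set SMC = demand: 3.9 + 1.8Q = 79.6 - 3.3Q → Q* = 14.8431.
The welfare-loss triangle has base |Q_m − Q*| and height MEB(Q_m) (the vertical gap between SMC and demand is zero at Q* and MEB at Q_m).
DWL = ½ × 1.9752 × 10.0736 = 9.9487.

DWL = $9.9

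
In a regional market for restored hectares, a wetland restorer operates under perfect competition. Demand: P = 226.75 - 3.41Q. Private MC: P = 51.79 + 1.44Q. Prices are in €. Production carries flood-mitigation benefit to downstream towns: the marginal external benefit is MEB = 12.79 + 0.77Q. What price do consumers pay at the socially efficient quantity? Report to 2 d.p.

Social marginal cost = private MC − MEB = 39.00 + 0.67Q.
Set SMC = demand: 39.00 + 0.67Q = 226.75 - 3.41Q → Q* = 46.0172.
Consumer price on the demand curve at Q*: 226.75 − 3.41×46.0172 = 69.8313.

P = €69.83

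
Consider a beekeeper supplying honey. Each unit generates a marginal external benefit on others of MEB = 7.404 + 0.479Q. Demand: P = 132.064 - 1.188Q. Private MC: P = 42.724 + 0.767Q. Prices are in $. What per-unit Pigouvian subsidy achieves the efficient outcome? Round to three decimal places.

subsidy = $38.800 per unit

Social marginal cost = private MC − MEB = 35.320 + 0.288Q.
Set SMC = demand: 35.320 + 0.288Q = 132.064 - 1.188Q → Q* = 65.5447.
The Pigouvian subsidy equals MEB at Q*: 7.404 + 0.479×65.5447 = 38.7999.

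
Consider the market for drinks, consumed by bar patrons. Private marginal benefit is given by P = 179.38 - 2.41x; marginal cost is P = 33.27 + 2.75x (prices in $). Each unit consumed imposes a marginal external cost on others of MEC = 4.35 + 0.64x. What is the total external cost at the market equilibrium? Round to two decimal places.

Market equilibrium (private): 33.27 + 2.75x = 179.38 - 2.41x → x_m = 28.3159.
Total external cost = ∫₀^{x_m} (4.35 + 0.64x) dx = 4.35×28.3159 + ½×0.64×28.3159² = 379.7470.

$379.75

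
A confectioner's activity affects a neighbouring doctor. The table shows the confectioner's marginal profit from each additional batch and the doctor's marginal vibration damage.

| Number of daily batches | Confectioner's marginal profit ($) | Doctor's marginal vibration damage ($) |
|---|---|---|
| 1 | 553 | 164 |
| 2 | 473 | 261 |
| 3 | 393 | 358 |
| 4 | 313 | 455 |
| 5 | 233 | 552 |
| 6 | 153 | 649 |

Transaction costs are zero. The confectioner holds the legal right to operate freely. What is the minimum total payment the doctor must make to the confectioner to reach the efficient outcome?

$699

Left alone the confectioner would choose level 6 (marginal profit stays positive).
Efficient level: k* = 3 (marginal profit ≥ marginal vibration damage through 3).
The doctor must at least cover the confectioner's forgone profit from cutting 6→3: 313 + 233 + 153 = 699.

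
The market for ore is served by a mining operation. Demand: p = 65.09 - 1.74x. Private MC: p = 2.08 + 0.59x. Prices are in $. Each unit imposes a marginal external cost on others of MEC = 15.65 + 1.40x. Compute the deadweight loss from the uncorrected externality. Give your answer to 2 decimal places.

DWL = $383.82

Market equilibrium (private): 2.08 + 0.59x = 65.09 - 1.74x → x_m = 27.0429.
Social marginal cost = private MC + MEC = 17.73 + 1.99x.
Set SMC = demand: 17.73 + 1.99x = 65.09 - 1.74x → x* = 12.6971.
Height of the DWL triangle at x_m is SMC(x_m) − demand(x_m) = MEC(x_m) = 53.5101.
DWL = ½ × 14.3458 × 53.5101 = 383.8226.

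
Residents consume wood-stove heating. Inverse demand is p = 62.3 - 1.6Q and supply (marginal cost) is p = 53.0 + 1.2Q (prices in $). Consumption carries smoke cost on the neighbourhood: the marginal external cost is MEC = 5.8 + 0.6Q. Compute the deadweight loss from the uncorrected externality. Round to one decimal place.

Market equilibrium (private): 53.0 + 1.2Q = 62.3 - 1.6Q → Q_m = 3.3214.
Social marginal benefit = demand − MEC = 56.5 - 2.2Q.
Set SMB = MC: 56.5 - 2.2Q = 53.0 + 1.2Q → Q* = 1.0294.
The loss is the area between SMB and MC from Q* to Q_m; with linear curves that's a triangle of height MEC(Q_m).
DWL = ½ × 2.2920 × 7.7929 = 8.9307.

DWL = $8.9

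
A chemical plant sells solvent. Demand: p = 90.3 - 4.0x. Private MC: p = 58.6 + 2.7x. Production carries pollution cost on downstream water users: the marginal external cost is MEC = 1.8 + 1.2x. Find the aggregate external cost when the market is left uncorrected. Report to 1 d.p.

Market equilibrium (private): 58.6 + 2.7x = 90.3 - 4.0x → x_m = 4.7313.
Total external cost = ∫₀^{x_m} (1.8 + 1.2x) dx = 1.8×4.7313 + ½×1.2×4.7313² = 21.9475.

21.9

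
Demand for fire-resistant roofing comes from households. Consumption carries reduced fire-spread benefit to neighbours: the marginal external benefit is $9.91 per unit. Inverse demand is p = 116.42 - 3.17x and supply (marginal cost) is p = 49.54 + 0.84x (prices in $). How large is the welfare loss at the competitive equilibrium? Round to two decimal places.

Market equilibrium (private): 49.54 + 0.84x = 116.42 - 3.17x → x_m = 16.6783.
Social marginal benefit = demand + MEB = 126.33 - 3.17x.
Set SMB = MC: 126.33 - 3.17x = 49.54 + 0.84x → x* = 19.1496.
The loss is the area between SMB and MC from x* to x_m; with linear curves that's a triangle of height MEB(x_m).
DWL = ½ × 2.4713 × 9.9100 = 12.2453.

DWL = $12.25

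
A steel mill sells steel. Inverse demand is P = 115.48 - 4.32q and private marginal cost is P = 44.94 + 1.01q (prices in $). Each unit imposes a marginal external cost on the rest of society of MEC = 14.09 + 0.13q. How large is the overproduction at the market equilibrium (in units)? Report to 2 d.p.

Market equilibrium (private): 44.94 + 1.01q = 115.48 - 4.32q → q_m = 13.2345.
Social marginal cost = private MC + MEC = 59.03 + 1.14q.
Set SMC = demand: 59.03 + 1.14q = 115.48 - 4.32q → q* = 10.3388.
Gap = |13.2345 − 10.3388| = 2.8957.

2.90 units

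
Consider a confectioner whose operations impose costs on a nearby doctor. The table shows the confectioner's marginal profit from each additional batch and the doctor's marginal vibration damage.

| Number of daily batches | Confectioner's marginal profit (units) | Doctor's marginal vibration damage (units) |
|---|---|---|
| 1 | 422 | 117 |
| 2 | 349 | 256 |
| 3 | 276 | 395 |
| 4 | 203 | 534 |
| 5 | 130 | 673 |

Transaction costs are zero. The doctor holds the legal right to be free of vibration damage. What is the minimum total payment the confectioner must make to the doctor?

Efficient level: marginal profit ≥ marginal vibration damage through level 2, so k* = 2.
With the doctor holding the right, the confectioner must at least compensate total damage at k*: 117 + 256 = 373.

373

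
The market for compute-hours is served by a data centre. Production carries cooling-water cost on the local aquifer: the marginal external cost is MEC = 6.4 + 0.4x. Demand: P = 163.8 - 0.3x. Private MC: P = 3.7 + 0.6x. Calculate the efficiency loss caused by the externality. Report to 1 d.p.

Market equilibrium (private): 3.7 + 0.6x = 163.8 - 0.3x → x_m = 177.8889.
Social marginal cost = private MC + MEC = 10.1 + x.
Set SMC = demand: 10.1 + x = 163.8 - 0.3x → x* = 118.2308.
The loss is the area between SMC and demand from x* to x_m; with linear curves that's a triangle of height MEC(x_m).
DWL = ½ × 59.6581 × 77.5556 = 2313.4099.

DWL = 2313.4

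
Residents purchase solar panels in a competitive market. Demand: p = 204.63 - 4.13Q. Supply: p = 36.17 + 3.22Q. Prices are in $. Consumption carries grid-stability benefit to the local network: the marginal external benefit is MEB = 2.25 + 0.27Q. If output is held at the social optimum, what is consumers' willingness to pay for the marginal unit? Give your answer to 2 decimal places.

Social marginal benefit = demand + MEB = 206.88 - 3.86Q.
Set SMB = MC: 206.88 - 3.86Q = 36.17 + 3.22Q → Q* = 24.1116.
Consumer price on the demand curve at Q*: 204.63 − 4.13×24.1116 = 105.0491.

P = $105.05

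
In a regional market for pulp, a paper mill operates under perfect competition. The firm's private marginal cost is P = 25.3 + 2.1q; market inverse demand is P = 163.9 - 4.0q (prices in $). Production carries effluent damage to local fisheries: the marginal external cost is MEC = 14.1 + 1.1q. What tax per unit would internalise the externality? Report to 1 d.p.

Social marginal cost = private MC + MEC = 39.4 + 3.2q.
Set SMC = demand: 39.4 + 3.2q = 163.9 - 4.0q → q* = 17.2917.
The Pigouvian tax equals MEC at q*: 14.1 + 1.1×17.2917 = 33.1209.

tax = $33.1 per unit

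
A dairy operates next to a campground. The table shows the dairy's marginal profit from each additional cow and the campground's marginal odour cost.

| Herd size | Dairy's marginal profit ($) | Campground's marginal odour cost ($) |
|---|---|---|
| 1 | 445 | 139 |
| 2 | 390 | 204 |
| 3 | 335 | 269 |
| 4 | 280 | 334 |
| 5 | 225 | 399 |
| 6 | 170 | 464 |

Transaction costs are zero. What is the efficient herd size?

3

Bargaining reaches the level where marginal profit last exceeds marginal odour cost.
That holds through level 3 (335 ≥ 269) but not at 4 (280 < 334).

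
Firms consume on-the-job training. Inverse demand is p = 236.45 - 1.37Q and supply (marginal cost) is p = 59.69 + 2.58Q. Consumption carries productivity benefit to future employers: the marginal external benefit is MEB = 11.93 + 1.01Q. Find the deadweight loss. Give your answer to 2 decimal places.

DWL = 555.01

Market equilibrium (private): 59.69 + 2.58Q = 236.45 - 1.37Q → Q_m = 44.7494.
Social marginal benefit = demand + MEB = 248.38 - 0.36Q.
Set SMB = MC: 248.38 - 0.36Q = 59.69 + 2.58Q → Q* = 64.1803.
Height of the DWL triangle at Q_m is SMB(Q_m) − MC(Q_m) = MEB(Q_m) = 57.1269.
DWL = ½ × 19.4309 × 57.1269 = 555.0135.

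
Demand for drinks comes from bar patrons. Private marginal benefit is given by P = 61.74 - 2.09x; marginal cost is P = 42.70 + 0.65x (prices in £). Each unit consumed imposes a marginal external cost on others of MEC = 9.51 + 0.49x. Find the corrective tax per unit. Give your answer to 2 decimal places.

Social marginal benefit = demand − MEC = 52.23 - 2.58x.
Set SMB = MC: 52.23 - 2.58x = 42.70 + 0.65x → x* = 2.9505.
The Pigouvian tax equals MEC at x*: 9.51 + 0.49×2.9505 = 10.9557.

tax = £10.96 per unit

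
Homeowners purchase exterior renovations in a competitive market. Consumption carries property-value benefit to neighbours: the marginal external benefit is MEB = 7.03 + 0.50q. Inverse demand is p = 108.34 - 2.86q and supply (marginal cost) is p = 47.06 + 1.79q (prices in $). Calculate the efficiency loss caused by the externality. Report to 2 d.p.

DWL = $22.35

Market equilibrium (private): 47.06 + 1.79q = 108.34 - 2.86q → q_m = 13.1785.
Social marginal benefit = demand + MEB = 115.37 - 2.36q.
Set SMB = MC: 115.37 - 2.36q = 47.06 + 1.79q → q* = 16.4602.
Between q* and q_m the wedge SMB − MC runs linearly from 0 to MEB(q_m), so the loss is a triangle.
DWL = ½ × 3.2817 × 13.6192 = 22.3471.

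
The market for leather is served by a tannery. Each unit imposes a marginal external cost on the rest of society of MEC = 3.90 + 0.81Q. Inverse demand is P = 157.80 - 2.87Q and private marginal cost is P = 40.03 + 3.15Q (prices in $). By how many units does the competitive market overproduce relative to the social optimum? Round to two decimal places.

2.89 units

Market equilibrium (private): 40.03 + 3.15Q = 157.80 - 2.87Q → Q_m = 19.5631.
Social marginal cost = private MC + MEC = 43.93 + 3.96Q.
Set SMC = demand: 43.93 + 3.96Q = 157.80 - 2.87Q → Q* = 16.6720.
Gap = |19.5631 − 16.6720| = 2.8911.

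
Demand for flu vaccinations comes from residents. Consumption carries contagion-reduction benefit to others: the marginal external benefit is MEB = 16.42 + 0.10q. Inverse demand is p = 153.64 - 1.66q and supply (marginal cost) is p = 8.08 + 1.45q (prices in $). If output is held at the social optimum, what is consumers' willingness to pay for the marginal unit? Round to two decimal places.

Social marginal benefit = demand + MEB = 170.06 - 1.56q.
Set SMB = MC: 170.06 - 1.56q = 8.08 + 1.45q → q* = 53.8140.
Consumer price on the demand curve at q*: 153.64 − 1.66×53.8140 = 64.3088.

P = $64.31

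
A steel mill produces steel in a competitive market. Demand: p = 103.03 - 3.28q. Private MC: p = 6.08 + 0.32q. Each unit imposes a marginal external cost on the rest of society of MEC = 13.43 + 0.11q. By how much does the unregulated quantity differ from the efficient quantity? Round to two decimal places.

Market equilibrium (private): 6.08 + 0.32q = 103.03 - 3.28q → q_m = 26.9306.
Social marginal cost = private MC + MEC = 19.51 + 0.43q.
Set SMC = demand: 19.51 + 0.43q = 103.03 - 3.28q → q* = 22.5121.
Gap = |26.9306 − 22.5121| = 4.4185.

4.42 units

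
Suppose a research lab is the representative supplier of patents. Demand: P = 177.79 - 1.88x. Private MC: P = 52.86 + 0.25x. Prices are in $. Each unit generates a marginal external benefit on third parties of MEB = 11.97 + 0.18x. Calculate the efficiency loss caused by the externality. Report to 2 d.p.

Market equilibrium (private): 52.86 + 0.25x = 177.79 - 1.88x → x_m = 58.6526.
Social marginal cost = private MC − MEB = 40.89 + 0.07x.
Set SMC = demand: 40.89 + 0.07x = 177.79 - 1.88x → x* = 70.2051.
Between x* and x_m the wedge demand − SMC runs linearly from 0 to MEB(x_m), so the loss is a triangle.
DWL = ½ × 11.5525 × 22.5275 = 130.1245.

DWL = $130.12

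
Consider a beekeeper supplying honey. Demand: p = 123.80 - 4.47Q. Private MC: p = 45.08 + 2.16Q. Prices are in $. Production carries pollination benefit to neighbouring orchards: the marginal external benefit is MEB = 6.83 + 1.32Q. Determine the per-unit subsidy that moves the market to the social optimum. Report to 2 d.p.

Social marginal cost = private MC − MEB = 38.25 + 0.84Q.
Set SMC = demand: 38.25 + 0.84Q = 123.80 - 4.47Q → Q* = 16.1111.
The Pigouvian subsidy equals MEB at Q*: 6.83 + 1.32×16.1111 = 28.0967.

subsidy = $28.10 per unit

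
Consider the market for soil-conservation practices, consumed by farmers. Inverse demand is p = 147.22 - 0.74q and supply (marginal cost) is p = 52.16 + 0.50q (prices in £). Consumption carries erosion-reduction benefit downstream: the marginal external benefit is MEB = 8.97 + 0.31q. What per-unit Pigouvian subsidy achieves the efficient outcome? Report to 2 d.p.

subsidy = £43.65 per unit

Social marginal benefit = demand + MEB = 156.19 - 0.43q.
Set SMB = MC: 156.19 - 0.43q = 52.16 + 0.50q → q* = 111.8602.
The Pigouvian subsidy equals MEB at q*: 8.97 + 0.31×111.8602 = 43.6467.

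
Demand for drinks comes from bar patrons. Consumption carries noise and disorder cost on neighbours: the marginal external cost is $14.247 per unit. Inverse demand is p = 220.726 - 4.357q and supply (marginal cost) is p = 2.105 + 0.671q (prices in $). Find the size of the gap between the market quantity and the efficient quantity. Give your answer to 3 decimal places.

2.834 units

Market equilibrium (private): 2.105 + 0.671q = 220.726 - 4.357q → q_m = 43.4807.
Social marginal benefit = demand − MEC = 206.479 - 4.357q.
Set SMB = MC: 206.479 - 4.357q = 2.105 + 0.671q → q* = 40.6472.
Gap = |43.4807 − 40.6472| = 2.8335.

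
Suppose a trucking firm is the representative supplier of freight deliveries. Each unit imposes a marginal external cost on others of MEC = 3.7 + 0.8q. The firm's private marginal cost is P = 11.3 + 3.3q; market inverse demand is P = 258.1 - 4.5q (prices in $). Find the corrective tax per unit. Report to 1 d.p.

Social marginal cost = private MC + MEC = 15.0 + 4.1q.
Set SMC = demand: 15.0 + 4.1q = 258.1 - 4.5q → q* = 28.2674.
The Pigouvian tax equals MEC at q*: 3.7 + 0.8×28.2674 = 26.3139.

tax = $26.3 per unit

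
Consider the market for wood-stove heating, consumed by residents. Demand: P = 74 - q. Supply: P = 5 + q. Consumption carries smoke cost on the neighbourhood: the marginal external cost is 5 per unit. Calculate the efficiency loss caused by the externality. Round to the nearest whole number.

Market equilibrium (private): 5 + q = 74 - q → q_m = 34.5000.
Social marginal benefit = demand − MEC = 69 - q.
Set SMB = MC: 69 - q = 5 + q → q* = 32.0000.
Between q* and q_m the wedge MC − SMB runs linearly from 0 to MEC(q_m), so the loss is a triangle.
DWL = ½ × 2.5000 × 5.0000 = 6.2500.

DWL = 6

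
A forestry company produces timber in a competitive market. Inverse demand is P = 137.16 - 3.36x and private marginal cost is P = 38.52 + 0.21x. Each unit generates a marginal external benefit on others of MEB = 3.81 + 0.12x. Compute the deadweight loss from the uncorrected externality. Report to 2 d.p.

DWL = 7.36

Market equilibrium (private): 38.52 + 0.21x = 137.16 - 3.36x → x_m = 27.6303.
Social marginal cost = private MC − MEB = 34.71 + 0.09x.
Set SMC = demand: 34.71 + 0.09x = 137.16 - 3.36x → x* = 29.6957.
The welfare-loss triangle has base |x_m − x*| and height MEB(x_m) (the vertical gap between SMC and demand is zero at x* and MEB at x_m).
DWL = ½ × 2.0654 × 7.1256 = 7.3586.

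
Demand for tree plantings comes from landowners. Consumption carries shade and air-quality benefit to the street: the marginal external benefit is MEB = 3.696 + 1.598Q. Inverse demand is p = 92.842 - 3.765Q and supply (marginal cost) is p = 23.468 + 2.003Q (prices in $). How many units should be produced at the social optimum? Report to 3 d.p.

Q* = 17.523

Social marginal benefit = demand + MEB = 96.538 - 2.167Q.
Set SMB = MC: 96.538 - 2.167Q = 23.468 + 2.003Q → Q* = 17.5228.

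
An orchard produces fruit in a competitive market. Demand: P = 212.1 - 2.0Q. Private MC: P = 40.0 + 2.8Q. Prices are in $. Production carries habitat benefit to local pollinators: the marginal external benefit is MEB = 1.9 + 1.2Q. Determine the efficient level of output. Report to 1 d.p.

Social marginal cost = private MC − MEB = 38.1 + 1.6Q.
Set SMC = demand: 38.1 + 1.6Q = 212.1 - 2.0Q → Q* = 48.3333.

Q* = 48.3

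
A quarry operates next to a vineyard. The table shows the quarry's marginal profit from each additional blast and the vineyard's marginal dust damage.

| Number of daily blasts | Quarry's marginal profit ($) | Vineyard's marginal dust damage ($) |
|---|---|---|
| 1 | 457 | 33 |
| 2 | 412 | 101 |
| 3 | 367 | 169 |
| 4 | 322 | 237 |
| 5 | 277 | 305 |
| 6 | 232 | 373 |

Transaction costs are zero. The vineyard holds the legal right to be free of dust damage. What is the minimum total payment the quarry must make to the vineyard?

$540

Efficient level: marginal profit ≥ marginal dust damage through level 4, so k* = 4.
With the vineyard holding the right, the quarry must at least compensate total damage at k*: 33 + 101 + 169 + 237 = 540.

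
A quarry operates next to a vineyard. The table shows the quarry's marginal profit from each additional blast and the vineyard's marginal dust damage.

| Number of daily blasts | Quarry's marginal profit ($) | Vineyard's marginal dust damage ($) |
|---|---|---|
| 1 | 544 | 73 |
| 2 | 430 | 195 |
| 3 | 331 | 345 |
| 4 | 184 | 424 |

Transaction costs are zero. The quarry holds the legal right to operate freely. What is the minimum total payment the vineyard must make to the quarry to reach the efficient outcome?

$515

Left alone the quarry would choose level 4 (marginal profit stays positive).
Efficient level: k* = 2 (marginal profit ≥ marginal dust damage through 2).
The vineyard must at least cover the quarry's forgone profit from cutting 4→2: 331 + 184 = 515.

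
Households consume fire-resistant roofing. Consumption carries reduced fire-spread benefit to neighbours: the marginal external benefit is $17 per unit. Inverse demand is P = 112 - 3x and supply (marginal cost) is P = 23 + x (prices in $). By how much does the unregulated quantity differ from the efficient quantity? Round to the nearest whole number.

4 units

Market equilibrium (private): 23 + x = 112 - 3x → x_m = 22.2500.
Social marginal benefit = demand + MEB = 129 - 3x.
Set SMB = MC: 129 - 3x = 23 + x → x* = 26.5000.
Gap = |22.2500 − 26.5000| = 4.2500.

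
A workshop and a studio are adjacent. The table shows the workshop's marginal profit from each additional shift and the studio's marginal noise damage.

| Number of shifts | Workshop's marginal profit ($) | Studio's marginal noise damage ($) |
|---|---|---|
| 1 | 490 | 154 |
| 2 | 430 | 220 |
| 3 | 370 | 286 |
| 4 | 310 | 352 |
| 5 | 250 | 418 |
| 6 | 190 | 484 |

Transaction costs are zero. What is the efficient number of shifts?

Bargaining reaches the level where marginal profit last exceeds marginal noise damage.
That holds through level 3 (370 ≥ 286) but not at 4 (310 < 352).

3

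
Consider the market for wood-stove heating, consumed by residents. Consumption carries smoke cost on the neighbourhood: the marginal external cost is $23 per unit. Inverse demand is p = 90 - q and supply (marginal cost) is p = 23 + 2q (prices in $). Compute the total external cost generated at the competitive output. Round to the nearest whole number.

$514

Market equilibrium (private): 23 + 2q = 90 - q → q_m = 22.3333.
Total external cost = MEC × q_m = 23 × 22.3333 = 513.6659.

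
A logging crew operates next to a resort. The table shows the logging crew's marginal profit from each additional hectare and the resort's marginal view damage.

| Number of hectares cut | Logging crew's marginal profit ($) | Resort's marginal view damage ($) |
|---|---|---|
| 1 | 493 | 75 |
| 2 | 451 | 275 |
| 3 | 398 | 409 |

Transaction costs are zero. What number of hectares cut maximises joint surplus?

2

Bargaining reaches the level where marginal profit last exceeds marginal view damage.
That holds through level 2 (451 ≥ 275) but not at 3 (398 < 409).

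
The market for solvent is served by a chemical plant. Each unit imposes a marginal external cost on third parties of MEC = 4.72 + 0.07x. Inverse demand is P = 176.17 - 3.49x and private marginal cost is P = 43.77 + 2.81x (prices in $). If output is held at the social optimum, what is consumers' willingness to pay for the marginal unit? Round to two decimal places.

P = $106.22

Social marginal cost = private MC + MEC = 48.49 + 2.88x.
Set SMC = demand: 48.49 + 2.88x = 176.17 - 3.49x → x* = 20.0440.
Consumer price on the demand curve at x*: 176.17 − 3.49×20.0440 = 106.2164.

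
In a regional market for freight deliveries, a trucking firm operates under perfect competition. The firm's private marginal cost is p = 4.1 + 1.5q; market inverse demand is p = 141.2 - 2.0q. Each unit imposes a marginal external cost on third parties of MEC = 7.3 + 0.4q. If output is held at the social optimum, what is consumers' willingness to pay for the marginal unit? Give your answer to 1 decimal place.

Social marginal cost = private MC + MEC = 11.4 + 1.9q.
Set SMC = demand: 11.4 + 1.9q = 141.2 - 2.0q → q* = 33.2821.
Consumer price on the demand curve at q*: 141.2 − 2.0×33.2821 = 74.6358.

P = 74.6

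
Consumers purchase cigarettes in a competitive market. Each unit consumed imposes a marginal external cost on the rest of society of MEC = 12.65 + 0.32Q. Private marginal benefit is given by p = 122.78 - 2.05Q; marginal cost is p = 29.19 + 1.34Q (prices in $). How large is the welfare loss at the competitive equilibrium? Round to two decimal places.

Market equilibrium (private): 29.19 + 1.34Q = 122.78 - 2.05Q → Q_m = 27.6077.
Social marginal benefit = demand − MEC = 110.13 - 2.37Q.
Set SMB = MC: 110.13 - 2.37Q = 29.19 + 1.34Q → Q* = 21.8167.
Height of the DWL triangle at Q_m is MC(Q_m) − SMB(Q_m) = MEC(Q_m) = 21.4845.
DWL = ½ × 5.7910 × 21.4845 = 62.2084.

DWL = $62.21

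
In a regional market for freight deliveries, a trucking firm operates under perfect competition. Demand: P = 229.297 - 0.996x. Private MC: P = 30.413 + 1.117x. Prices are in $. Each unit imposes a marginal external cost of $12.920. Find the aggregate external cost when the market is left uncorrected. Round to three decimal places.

$1216.082

Market equilibrium (private): 30.413 + 1.117x = 229.297 - 0.996x → x_m = 94.1240.
Total external cost = MEC × x_m = 12.920 × 94.1240 = 1216.0821.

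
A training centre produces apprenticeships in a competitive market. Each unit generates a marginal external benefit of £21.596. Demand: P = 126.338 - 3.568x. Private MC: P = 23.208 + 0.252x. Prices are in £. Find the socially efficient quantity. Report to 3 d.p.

Social marginal cost = private MC − MEB = 1.612 + 0.252x.
Set SMC = demand: 1.612 + 0.252x = 126.338 - 3.568x → x* = 32.6508.

x* = 32.651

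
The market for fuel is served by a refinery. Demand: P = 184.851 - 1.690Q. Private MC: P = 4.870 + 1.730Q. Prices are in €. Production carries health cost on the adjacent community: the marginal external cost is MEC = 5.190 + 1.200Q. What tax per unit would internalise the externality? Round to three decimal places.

tax = €50.590 per unit

Social marginal cost = private MC + MEC = 10.060 + 2.930Q.
Set SMC = demand: 10.060 + 2.930Q = 184.851 - 1.690Q → Q* = 37.8335.
The Pigouvian tax equals MEC at Q*: 5.190 + 1.200×37.8335 = 50.5902.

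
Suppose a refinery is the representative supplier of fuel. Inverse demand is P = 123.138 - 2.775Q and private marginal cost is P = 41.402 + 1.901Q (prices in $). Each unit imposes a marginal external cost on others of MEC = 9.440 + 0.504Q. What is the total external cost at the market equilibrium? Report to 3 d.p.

Market equilibrium (private): 41.402 + 1.901Q = 123.138 - 2.775Q → Q_m = 17.4799.
Total external cost = ∫₀^{Q_m} (9.440 + 0.504Q) dQ = 9.440×17.4799 + ½×0.504×17.4799² = 242.0081.

$242.008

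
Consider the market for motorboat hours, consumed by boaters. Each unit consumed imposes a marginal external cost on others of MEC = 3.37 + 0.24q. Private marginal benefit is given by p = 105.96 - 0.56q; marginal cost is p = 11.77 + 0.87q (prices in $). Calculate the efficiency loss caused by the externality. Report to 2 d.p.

Market equilibrium (private): 11.77 + 0.87q = 105.96 - 0.56q → q_m = 65.8671.
Social marginal benefit = demand − MEC = 102.59 - 0.80q.
Set SMB = MC: 102.59 - 0.80q = 11.77 + 0.87q → q* = 54.3832.
The welfare-loss triangle has base |q_m − q*| and height MEC(q_m) (the vertical gap between SMB and MC is zero at q* and MEC at q_m).
DWL = ½ × 11.4839 × 19.1781 = 110.1197.

DWL = $110.12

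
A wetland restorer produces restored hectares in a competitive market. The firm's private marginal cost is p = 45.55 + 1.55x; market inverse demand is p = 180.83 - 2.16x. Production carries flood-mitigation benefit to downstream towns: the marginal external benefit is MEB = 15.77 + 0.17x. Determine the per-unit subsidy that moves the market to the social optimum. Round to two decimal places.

subsidy = 23.02 per unit

Social marginal cost = private MC − MEB = 29.78 + 1.38x.
Set SMC = demand: 29.78 + 1.38x = 180.83 - 2.16x → x* = 42.6695.
The Pigouvian subsidy equals MEB at x*: 15.77 + 0.17×42.6695 = 23.0238.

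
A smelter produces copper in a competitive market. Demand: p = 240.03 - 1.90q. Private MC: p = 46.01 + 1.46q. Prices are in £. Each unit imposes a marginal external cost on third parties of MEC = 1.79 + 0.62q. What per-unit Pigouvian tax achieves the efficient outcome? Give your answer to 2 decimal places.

tax = £31.74 per unit

Social marginal cost = private MC + MEC = 47.80 + 2.08q.
Set SMC = demand: 47.80 + 2.08q = 240.03 - 1.90q → q* = 48.2990.
The Pigouvian tax equals MEC at q*: 1.79 + 0.62×48.2990 = 31.7354.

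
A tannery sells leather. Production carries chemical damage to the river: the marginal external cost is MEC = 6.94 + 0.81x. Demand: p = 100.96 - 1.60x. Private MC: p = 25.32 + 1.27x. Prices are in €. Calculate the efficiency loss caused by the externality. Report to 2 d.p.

DWL = €108.72

Market equilibrium (private): 25.32 + 1.27x = 100.96 - 1.60x → x_m = 26.3554.
Social marginal cost = private MC + MEC = 32.26 + 2.08x.
Set SMC = demand: 32.26 + 2.08x = 100.96 - 1.60x → x* = 18.6685.
The loss is the area between SMC and demand from x* to x_m; with linear curves that's a triangle of height MEC(x_m).
DWL = ½ × 7.6869 × 28.2879 = 108.7231.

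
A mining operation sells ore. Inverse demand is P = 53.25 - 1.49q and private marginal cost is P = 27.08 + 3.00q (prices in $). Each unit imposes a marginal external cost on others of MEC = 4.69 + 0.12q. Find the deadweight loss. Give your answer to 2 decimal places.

DWL = $3.15

Market equilibrium (private): 27.08 + 3.00q = 53.25 - 1.49q → q_m = 5.8285.
Social marginal cost = private MC + MEC = 31.77 + 3.12q.
Set SMC = demand: 31.77 + 3.12q = 53.25 - 1.49q → q* = 4.6594.
The loss is the area between SMC and demand from q* to q_m; with linear curves that's a triangle of height MEC(q_m).
DWL = ½ × 1.1691 × 5.3894 = 3.1504.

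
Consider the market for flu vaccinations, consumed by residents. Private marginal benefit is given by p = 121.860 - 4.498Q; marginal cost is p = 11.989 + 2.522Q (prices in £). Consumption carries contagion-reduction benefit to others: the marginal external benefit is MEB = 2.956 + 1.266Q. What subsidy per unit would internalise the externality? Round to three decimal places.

subsidy = £27.780 per unit

Social marginal benefit = demand + MEB = 124.816 - 3.232Q.
Set SMB = MC: 124.816 - 3.232Q = 11.989 + 2.522Q → Q* = 19.6084.
The Pigouvian subsidy equals MEB at Q*: 2.956 + 1.266×19.6084 = 27.7802.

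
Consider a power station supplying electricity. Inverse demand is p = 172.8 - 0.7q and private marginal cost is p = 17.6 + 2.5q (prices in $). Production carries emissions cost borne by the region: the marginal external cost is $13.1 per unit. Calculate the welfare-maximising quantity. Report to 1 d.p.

Social marginal cost = private MC + MEC = 30.7 + 2.5q.
Set SMC = demand: 30.7 + 2.5q = 172.8 - 0.7q → q* = 44.4063.

q* = 44.4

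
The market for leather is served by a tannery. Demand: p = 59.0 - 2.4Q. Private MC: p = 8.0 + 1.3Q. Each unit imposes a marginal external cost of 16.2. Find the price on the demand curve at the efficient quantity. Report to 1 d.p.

P = 36.4

Social marginal cost = private MC + MEC = 24.2 + 1.3Q.
Set SMC = demand: 24.2 + 1.3Q = 59.0 - 2.4Q → Q* = 9.4054.
Consumer price on the demand curve at Q*: 59.0 − 2.4×9.4054 = 36.4270.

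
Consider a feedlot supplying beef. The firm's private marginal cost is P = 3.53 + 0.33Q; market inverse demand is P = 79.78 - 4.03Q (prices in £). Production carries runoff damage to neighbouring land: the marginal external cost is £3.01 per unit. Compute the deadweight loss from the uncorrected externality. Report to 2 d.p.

Market equilibrium (private): 3.53 + 0.33Q = 79.78 - 4.03Q → Q_m = 17.4885.
Social marginal cost = private MC + MEC = 6.54 + 0.33Q.
Set SMC = demand: 6.54 + 0.33Q = 79.78 - 4.03Q → Q* = 16.7982.
The welfare-loss triangle has base |Q_m − Q*| and height MEC(Q_m) (the vertical gap between SMC and demand is zero at Q* and MEC at Q_m).
DWL = ½ × 0.6903 × 3.0100 = 1.0389.

DWL = £1.04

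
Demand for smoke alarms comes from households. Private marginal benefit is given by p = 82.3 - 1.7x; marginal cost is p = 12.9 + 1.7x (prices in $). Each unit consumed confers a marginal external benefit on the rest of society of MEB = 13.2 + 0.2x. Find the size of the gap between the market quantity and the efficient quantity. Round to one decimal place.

Market equilibrium (private): 12.9 + 1.7x = 82.3 - 1.7x → x_m = 20.4118.
Social marginal benefit = demand + MEB = 95.5 - 1.5x.
Set SMB = MC: 95.5 - 1.5x = 12.9 + 1.7x → x* = 25.8125.
Gap = |20.4118 − 25.8125| = 5.4007.

5.4 units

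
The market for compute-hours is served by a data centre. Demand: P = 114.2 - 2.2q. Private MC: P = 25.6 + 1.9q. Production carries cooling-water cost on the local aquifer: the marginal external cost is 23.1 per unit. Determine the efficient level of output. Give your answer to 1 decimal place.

q* = 16.0

Social marginal cost = private MC + MEC = 48.7 + 1.9q.
Set SMC = demand: 48.7 + 1.9q = 114.2 - 2.2q → q* = 15.9756.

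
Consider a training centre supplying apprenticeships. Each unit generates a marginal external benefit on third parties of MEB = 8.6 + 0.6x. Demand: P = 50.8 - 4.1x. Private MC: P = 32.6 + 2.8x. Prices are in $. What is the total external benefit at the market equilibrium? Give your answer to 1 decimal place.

$24.8

Market equilibrium (private): 32.6 + 2.8x = 50.8 - 4.1x → x_m = 2.6377.
Total external benefit = ∫₀^{x_m} (8.6 + 0.6x) dx = 8.6×2.6377 + ½×0.6×2.6377² = 24.7715.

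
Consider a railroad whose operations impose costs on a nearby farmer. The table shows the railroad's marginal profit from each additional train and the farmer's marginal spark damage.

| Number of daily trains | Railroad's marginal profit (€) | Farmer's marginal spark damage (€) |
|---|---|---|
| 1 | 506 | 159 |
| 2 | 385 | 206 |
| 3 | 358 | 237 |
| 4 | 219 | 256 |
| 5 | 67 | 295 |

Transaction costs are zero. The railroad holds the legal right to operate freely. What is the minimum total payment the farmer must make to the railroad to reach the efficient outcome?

Left alone the railroad would choose level 5 (marginal profit stays positive).
Efficient level: k* = 3 (marginal profit ≥ marginal spark damage through 3).
The farmer must at least cover the railroad's forgone profit from cutting 5→3: 219 + 67 = 286.

€286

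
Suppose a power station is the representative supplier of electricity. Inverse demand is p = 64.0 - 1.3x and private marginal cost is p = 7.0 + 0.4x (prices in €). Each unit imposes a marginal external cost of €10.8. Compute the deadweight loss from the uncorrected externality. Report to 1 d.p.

DWL = €34.3

Market equilibrium (private): 7.0 + 0.4x = 64.0 - 1.3x → x_m = 33.5294.
Social marginal cost = private MC + MEC = 17.8 + 0.4x.
Set SMC = demand: 17.8 + 0.4x = 64.0 - 1.3x → x* = 27.1765.
Height of the DWL triangle at x_m is SMC(x_m) − demand(x_m) = MEC(x_m) = 10.8000.
DWL = ½ × 6.3529 × 10.8000 = 34.3057.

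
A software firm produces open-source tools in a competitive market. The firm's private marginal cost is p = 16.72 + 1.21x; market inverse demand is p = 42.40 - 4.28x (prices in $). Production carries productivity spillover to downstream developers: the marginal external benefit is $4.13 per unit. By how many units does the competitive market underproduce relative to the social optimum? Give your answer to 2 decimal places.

0.75 units

Market equilibrium (private): 16.72 + 1.21x = 42.40 - 4.28x → x_m = 4.6776.
Social marginal cost = private MC − MEB = 12.59 + 1.21x.
Set SMC = demand: 12.59 + 1.21x = 42.40 - 4.28x → x* = 5.4299.
Gap = |4.6776 − 5.4299| = 0.7523.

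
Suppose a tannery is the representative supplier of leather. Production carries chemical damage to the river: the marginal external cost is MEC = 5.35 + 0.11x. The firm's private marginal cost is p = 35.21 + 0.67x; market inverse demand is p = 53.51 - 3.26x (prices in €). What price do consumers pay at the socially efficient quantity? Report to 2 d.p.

Social marginal cost = private MC + MEC = 40.56 + 0.78x.
Set SMC = demand: 40.56 + 0.78x = 53.51 - 3.26x → x* = 3.2054.
Consumer price on the demand curve at x*: 53.51 − 3.26×3.2054 = 43.0604.

P = €43.06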